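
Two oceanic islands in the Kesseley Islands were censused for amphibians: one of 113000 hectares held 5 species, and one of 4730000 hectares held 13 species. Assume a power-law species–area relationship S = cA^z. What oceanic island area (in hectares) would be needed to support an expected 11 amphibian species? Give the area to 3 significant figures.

z = ln(13/5) / ln(4730000/113000) = 0.9555 / 3.7343 = 0.2559
c = 5 / 113000^0.2559 = 5 / 19.63 = 0.2547
A = (11/0.2547)^(1/0.2559) ⇒ ln A = ln(43.19)/0.2559 = 14.7166
A = e^14.7166 ≈ 2462189 hectares

2460000 hectares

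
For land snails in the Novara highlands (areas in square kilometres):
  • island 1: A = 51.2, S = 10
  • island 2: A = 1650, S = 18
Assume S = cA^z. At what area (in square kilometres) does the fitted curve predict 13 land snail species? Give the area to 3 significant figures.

z = ln(18/10) / ln(1650/51.2) = 0.5878 / 3.4728 = 0.1693
c = 10 / 51.2^0.1693 = 10 / 1.947 = 5.137
A = (13/5.137)^(1/0.1693) ⇒ ln A = ln(2.531)/0.1693 = 5.4859
A = e^5.4859 ≈ 241.3 square kilometres

241 square kilometres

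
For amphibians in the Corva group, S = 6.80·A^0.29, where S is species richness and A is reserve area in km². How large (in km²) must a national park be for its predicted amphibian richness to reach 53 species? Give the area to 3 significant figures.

1190 km²

53 = 6.8 × A^0.29  ⇒  A^0.29 = 53/6.8 = 7.794
ln A = ln(7.794) / 0.29 = 2.0534 / 0.29 = 7.0806
A = e^7.0806 ≈ 1189 km²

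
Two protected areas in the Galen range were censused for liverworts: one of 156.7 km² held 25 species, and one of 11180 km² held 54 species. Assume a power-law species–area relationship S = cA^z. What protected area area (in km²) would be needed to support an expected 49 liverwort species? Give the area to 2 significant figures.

z = ln(54/25) / ln(11180/156.7) = 0.7701 / 4.2675 = 0.1805
c = 25 / 156.7^0.1805 = 25 / 2.49 = 10.04
A = (49/10.04)^(1/0.1805) ⇒ ln A = ln(4.879)/0.1805 = 8.7834
A = e^8.7834 ≈ 6525 km²

6500 km²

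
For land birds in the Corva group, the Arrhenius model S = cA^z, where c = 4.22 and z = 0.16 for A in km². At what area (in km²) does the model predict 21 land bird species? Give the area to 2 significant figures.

21 = 4.22 × A^0.16  ⇒  A^0.16 = 21/4.22 = 4.976
ln A = ln(4.976) / 0.16 = 1.6047 / 0.16 = 10.0293
A = e^10.0293 ≈ 22681 km²

23000 km²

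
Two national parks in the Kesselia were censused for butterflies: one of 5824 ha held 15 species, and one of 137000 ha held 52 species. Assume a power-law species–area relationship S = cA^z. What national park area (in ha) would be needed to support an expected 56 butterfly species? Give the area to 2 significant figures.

z = ln(52/15) / ln(137000/5824) = 1.2432 / 3.1580 = 0.3937
c = 15 / 5824^0.3937 = 15 / 30.36 = 0.4941
A = (56/0.4941)^(1/0.3937) ⇒ ln A = ln(113.3)/0.3937 = 12.0160
A = e^12.0160 ≈ 165378 ha

170000 ha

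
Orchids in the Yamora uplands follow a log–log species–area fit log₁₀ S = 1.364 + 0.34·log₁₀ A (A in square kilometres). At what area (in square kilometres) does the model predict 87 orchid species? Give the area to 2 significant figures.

87 = 23.12 × A^0.34  ⇒  A^0.34 = 87/23.12 = 3.763
ln A = ln(3.763) / 0.34 = 1.3252 / 0.34 = 3.8976
A = e^3.8976 ≈ 49.28 square kilometres

49 square kilometres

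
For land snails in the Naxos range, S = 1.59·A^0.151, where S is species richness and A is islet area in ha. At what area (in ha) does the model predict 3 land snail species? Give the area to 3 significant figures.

3 = 1.59 × A^0.151  ⇒  A^0.151 = 3/1.59 = 1.887
ln A = ln(1.887) / 0.151 = 0.6349 / 0.151 = 4.2045
A = e^4.2045 ≈ 66.99 ha

67.0 ha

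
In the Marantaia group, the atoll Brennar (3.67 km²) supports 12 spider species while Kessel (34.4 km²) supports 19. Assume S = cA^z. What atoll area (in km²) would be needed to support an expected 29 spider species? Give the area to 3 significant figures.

270 km²

z = ln(19/12) / ln(34.4/3.67) = 0.4595 / 2.2379 = 0.2053
c = 12 / 3.67^0.2053 = 12 / 1.306 = 9.188
A = (29/9.188)^(1/0.2053) ⇒ ln A = ln(3.156)/0.2053 = 5.5973
A = e^5.5973 ≈ 269.7 km²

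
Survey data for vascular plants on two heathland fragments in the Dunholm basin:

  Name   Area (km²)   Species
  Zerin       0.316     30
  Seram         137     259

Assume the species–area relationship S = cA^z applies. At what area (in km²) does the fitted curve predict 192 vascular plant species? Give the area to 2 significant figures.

z = ln(259/30) / ln(137/0.316) = 2.1556 / 6.0720 = 0.3550
c = 30 / 0.316^0.3550 = 30 / 0.6643 = 45.16
A = (192/45.16)^(1/0.3550) ⇒ ln A = ln(4.252)/0.3550 = 4.0768
A = e^4.0768 ≈ 58.96 km²

59 km²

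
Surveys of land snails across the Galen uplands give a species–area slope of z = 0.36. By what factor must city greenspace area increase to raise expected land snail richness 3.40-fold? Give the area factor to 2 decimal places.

(A₂/A₁)^0.36 = 3.4, so A₂/A₁ = 3.4^(1/0.36) = 3.4^2.778
ln(A₂/A₁) = ln 3.4 / 0.36 = 1.2238 / 0.36 = 3.3994
A₂/A₁ = e^3.3994 ≈ 29.95

29.95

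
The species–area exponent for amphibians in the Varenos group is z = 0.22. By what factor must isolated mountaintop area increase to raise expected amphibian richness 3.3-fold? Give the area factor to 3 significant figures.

227

(A₂/A₁)^0.22 = 3.3, so A₂/A₁ = 3.3^(1/0.22) = 3.3^4.545
ln(A₂/A₁) = ln 3.3 / 0.22 = 1.1939 / 0.22 = 5.4269
A₂/A₁ = e^5.4269 ≈ 227.4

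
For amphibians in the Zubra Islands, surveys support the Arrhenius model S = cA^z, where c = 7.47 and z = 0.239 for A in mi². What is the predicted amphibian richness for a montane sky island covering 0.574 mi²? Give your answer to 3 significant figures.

S = 7.47 × 0.574^0.239 = 7.47 × 0.8757 ≈ 6.542

6.54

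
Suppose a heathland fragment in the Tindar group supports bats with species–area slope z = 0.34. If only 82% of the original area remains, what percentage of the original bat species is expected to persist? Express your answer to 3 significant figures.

S_new/S_old = (A_new/A_old)^z = 0.82^0.34
= exp(0.34 × ln 0.82) = exp(0.34 × -0.1985) = exp(-0.0675) ≈ 0.9348

93.5%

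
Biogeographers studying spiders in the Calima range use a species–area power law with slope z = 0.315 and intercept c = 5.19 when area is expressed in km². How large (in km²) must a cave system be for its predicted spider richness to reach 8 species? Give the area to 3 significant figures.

3.95 km²

8 = 5.19 × A^0.315  ⇒  A^0.315 = 8/5.19 = 1.541
ln A = ln(1.541) / 0.315 = 0.4327 / 0.315 = 1.3737
A = e^1.3737 ≈ 3.95 km²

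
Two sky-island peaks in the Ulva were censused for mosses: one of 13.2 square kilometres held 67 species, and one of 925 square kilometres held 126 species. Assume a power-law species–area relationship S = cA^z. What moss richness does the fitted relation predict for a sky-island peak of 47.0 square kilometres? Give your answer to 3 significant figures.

80.9

z = ln(126/67) / ln(925/13.2) = 0.6316 / 4.2496 = 0.1486
c = 67 / 13.2^0.1486 = 67 / 1.467 = 45.66
S₃ = 45.66 × 47^0.1486 = 45.66 × 1.772 ≈ 80.92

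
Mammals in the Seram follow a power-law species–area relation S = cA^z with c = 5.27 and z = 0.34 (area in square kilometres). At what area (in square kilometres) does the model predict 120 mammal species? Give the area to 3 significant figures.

120 = 5.27 × A^0.34  ⇒  A^0.34 = 120/5.27 = 22.77
ln A = ln(22.77) / 0.34 = 3.1255 / 0.34 = 9.1925
A = e^9.1925 ≈ 9824 square kilometres

9820 square kilometres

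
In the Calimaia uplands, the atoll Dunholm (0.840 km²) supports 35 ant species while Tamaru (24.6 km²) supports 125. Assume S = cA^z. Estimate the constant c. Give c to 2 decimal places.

37.38

z = ln(S₂/S₁) / ln(A₂/A₁) = ln(125/35) / ln(24.6/0.84) = 1.2730 / 3.3771 = 0.3769
c = S₁ / A₁^z = 35 / 0.84^0.3769 = 35 / 0.9364 = 37.38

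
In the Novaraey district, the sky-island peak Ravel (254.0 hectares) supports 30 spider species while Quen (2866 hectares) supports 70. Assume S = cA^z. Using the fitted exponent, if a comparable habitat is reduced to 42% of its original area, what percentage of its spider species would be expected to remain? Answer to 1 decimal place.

73.8%

z = ln(70/30) / ln(2866/254) = 0.8473 / 2.4233 = 0.3496
S_new/S_old = (A_new/A_old)^z = 0.42^0.3496 = exp(0.3496 × -0.8675) = 0.7384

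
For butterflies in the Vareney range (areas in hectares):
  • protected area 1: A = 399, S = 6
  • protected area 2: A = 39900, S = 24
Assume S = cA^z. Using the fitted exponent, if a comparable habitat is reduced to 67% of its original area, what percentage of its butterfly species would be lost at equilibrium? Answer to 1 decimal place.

z = ln(24/6) / ln(39900/399) = 1.3863 / 4.6052 = 0.3010
S_new/S_old = (A_new/A_old)^z = 0.67^0.3010 = exp(0.3010 × -0.4005) = 0.8864
Fraction lost = 1 − 0.8864 = 0.1136

11.4%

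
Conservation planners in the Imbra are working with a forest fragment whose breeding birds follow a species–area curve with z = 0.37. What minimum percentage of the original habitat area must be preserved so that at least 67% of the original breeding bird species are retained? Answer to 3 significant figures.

33.9%

Need (A_new/A_old)^0.37 = 0.67, so A_new/A_old = 0.67^(1/0.37) = 0.67^2.703
ln(A_new/A_old) = ln 0.67 / 0.37 = -0.4005 / 0.37 = -1.0824
A_new/A_old = e^-1.0824 ≈ 0.3388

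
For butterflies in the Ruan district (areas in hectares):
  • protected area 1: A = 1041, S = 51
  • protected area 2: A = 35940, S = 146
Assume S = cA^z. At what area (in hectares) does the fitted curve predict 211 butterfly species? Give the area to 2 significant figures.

z = ln(146/51) / ln(35940/1041) = 1.0518 / 3.5417 = 0.2970
c = 51 / 1041^0.2970 = 51 / 7.872 = 6.478
A = (211/6.478)^(1/0.2970) ⇒ ln A = ln(32.57)/0.2970 = 11.7296
A = e^11.7296 ≈ 124197 hectares

120000 hectares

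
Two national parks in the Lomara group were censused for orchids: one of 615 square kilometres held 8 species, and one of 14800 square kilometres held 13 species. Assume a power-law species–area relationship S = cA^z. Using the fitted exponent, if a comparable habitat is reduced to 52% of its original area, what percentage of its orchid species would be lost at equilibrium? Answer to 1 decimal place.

z = ln(13/8) / ln(14800/615) = 0.4855 / 3.1808 = 0.1526
S_new/S_old = (A_new/A_old)^z = 0.52^0.1526 = exp(0.1526 × -0.6539) = 0.905
Fraction lost = 1 − 0.905 = 0.09499

9.5%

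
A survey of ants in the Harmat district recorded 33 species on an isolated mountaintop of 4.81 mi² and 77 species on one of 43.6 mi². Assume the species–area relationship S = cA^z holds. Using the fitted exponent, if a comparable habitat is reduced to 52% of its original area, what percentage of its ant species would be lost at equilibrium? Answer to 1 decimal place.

22.2%

z = ln(77/33) / ln(43.6/4.81) = 0.8473 / 2.2044 = 0.3844
S_new/S_old = (A_new/A_old)^z = 0.52^0.3844 = exp(0.3844 × -0.6539) = 0.7777
Fraction lost = 1 − 0.7777 = 0.2223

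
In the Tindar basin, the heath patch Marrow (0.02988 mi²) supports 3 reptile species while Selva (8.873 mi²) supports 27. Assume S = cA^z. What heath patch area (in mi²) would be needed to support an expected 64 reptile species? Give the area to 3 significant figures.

z = ln(27/3) / ln(8.873/0.02988) = 2.1972 / 5.6936 = 0.3859
c = 3 / 0.02988^0.3859 = 3 / 0.258 = 11.63
A = (64/11.63)^(1/0.3859) ⇒ ln A = ln(5.504)/0.3859 = 4.4194
A = e^4.4194 ≈ 83.05 mi²

83.0 mi²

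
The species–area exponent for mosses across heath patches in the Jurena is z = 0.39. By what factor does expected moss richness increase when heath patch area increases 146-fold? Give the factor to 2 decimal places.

S₂/S₁ = (A₂/A₁)^z = 146^0.39
ln(S₂/S₁) = 0.39 × ln 146 = 0.39 × 4.9836 = 1.9436
S₂/S₁ = e^1.9436 ≈ 6.984

6.98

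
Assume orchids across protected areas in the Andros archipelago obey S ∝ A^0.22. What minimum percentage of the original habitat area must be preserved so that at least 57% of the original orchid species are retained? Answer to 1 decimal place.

Need (A_new/A_old)^0.22 = 0.57, so A_new/A_old = 0.57^(1/0.22) = 0.57^4.545
ln(A_new/A_old) = ln 0.57 / 0.22 = -0.5621 / 0.22 = -2.5551
A_new/A_old = e^-2.5551 ≈ 0.07769

7.8%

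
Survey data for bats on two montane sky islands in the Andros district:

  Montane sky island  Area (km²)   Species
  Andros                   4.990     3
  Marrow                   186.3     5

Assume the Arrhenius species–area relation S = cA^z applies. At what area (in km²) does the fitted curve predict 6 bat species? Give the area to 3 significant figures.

678 km²

z = ln(5/3) / ln(186.3/4.99) = 0.5108 / 3.6199 = 0.1411
c = 3 / 4.99^0.1411 = 3 / 1.255 = 2.391
A = (6/2.391)^(1/0.1411) ⇒ ln A = ln(2.509)/0.1411 = 6.5194
A = e^6.5194 ≈ 678.1 km²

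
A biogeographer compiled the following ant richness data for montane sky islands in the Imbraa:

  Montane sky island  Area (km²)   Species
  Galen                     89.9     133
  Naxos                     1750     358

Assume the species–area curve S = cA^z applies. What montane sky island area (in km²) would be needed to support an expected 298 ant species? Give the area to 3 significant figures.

1010 km²

z = ln(358/133) / ln(1750/89.9) = 0.9902 / 2.9687 = 0.3335
c = 133 / 89.9^0.3335 = 133 / 4.484 = 29.66
A = (298/29.66)^(1/0.3335) ⇒ ln A = ln(10.05)/0.3335 = 6.9174
A = e^6.9174 ≈ 1010 km²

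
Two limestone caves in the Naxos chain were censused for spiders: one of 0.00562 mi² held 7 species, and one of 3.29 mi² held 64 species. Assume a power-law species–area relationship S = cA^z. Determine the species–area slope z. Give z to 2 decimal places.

0.35

Taking logs: ln S = ln c + z ln A, so z = (ln S₂ − ln S₁)/(ln A₂ − ln A₁).
z = ln(64/7) / ln(3.29/0.00562) = ln(9.143) / ln(585.4) = 2.2130 / 6.3723 = 0.3473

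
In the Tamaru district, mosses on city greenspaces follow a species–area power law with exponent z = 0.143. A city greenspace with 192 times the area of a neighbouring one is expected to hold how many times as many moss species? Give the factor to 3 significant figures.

S₂/S₁ = (A₂/A₁)^z = 192^0.143
ln(S₂/S₁) = 0.143 × ln 192 = 0.143 × 5.2575 = 0.7518
S₂/S₁ = e^0.7518 ≈ 2.121

2.12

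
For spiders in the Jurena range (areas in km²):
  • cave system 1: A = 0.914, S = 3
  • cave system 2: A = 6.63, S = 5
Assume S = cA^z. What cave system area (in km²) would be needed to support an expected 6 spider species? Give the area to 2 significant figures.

13 km²

z = ln(5/3) / ln(6.63/0.914) = 0.5108 / 1.9815 = 0.2578
c = 3 / 0.914^0.2578 = 3 / 0.9771 = 3.07
A = (6/3.07)^(1/0.2578) ⇒ ln A = ln(1.954)/0.2578 = 2.5988
A = e^2.5988 ≈ 13.45 km²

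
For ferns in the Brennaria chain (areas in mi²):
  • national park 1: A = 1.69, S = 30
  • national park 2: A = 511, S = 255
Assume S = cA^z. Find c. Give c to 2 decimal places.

24.65

z = ln(S₂/S₁) / ln(A₂/A₁) = ln(255/30) / ln(511/1.69) = 2.1401 / 5.7116 = 0.3747
c = S₁ / A₁^z = 30 / 1.69^0.3747 = 30 / 1.217 = 24.65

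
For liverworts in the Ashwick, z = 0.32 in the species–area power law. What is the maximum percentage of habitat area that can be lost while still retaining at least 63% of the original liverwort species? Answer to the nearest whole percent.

Need (A_new/A_old)^0.32 = 0.63, so A_new/A_old = 0.63^(1/0.32) = 0.63^3.125
ln(A_new/A_old) = ln 0.63 / 0.32 = -0.4620 / 0.32 = -1.4439
A_new/A_old = e^-1.4439 ≈ 0.236
Fraction that can be lost = 1 − 0.236 = 0.764

76%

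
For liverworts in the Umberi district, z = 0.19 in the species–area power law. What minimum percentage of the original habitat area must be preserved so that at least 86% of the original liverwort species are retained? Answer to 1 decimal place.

Need (A_new/A_old)^0.19 = 0.86, so A_new/A_old = 0.86^(1/0.19) = 0.86^5.263
ln(A_new/A_old) = ln 0.86 / 0.19 = -0.1508 / 0.19 = -0.7938
A_new/A_old = e^-0.7938 ≈ 0.4521

45.2%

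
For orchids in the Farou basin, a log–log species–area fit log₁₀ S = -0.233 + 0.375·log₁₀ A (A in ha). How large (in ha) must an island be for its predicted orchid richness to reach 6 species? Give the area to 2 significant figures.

6 = 0.5848 × A^0.375  ⇒  A^0.375 = 6/0.5848 = 10.26
ln A = ln(10.26) / 0.375 = 2.3283 / 0.375 = 6.2087
A = e^6.2087 ≈ 497.1 ha

500 ha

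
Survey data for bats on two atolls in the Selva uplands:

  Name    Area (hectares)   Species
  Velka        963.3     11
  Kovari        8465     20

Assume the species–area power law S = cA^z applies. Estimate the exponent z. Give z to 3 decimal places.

Taking logs: ln S = ln c + z ln A, so z = (ln S₂ − ln S₁)/(ln A₂ − ln A₁).
z = ln(20/11) / ln(8465/963.3) = ln(1.818) / ln(8.788) = 0.5978 / 2.1733 = 0.2751

0.275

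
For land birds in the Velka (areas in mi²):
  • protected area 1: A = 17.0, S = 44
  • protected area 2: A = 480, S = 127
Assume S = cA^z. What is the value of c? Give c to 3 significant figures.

z = ln(S₂/S₁) / ln(A₂/A₁) = ln(127/44) / ln(480/17) = 1.0600 / 3.3406 = 0.3173
c = S₁ / A₁^z = 44 / 17^0.3173 = 44 / 2.457 = 17.91

17.9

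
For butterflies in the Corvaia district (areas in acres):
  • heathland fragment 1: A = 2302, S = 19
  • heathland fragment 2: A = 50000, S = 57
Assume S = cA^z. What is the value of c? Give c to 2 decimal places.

1.20

z = ln(S₂/S₁) / ln(A₂/A₁) = ln(57/19) / ln(50000/2302) = 1.0986 / 3.0782 = 0.3569
c = S₁ / A₁^z = 19 / 2302^0.3569 = 19 / 15.85 = 1.199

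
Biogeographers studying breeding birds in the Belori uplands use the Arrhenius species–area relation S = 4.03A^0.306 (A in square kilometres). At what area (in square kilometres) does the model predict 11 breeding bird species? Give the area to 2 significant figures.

27 square kilometres

11 = 4.03 × A^0.306  ⇒  A^0.306 = 11/4.03 = 2.73
ln A = ln(2.73) / 0.306 = 1.0041 / 0.306 = 3.2815
A = e^3.2815 ≈ 26.61 square kilometres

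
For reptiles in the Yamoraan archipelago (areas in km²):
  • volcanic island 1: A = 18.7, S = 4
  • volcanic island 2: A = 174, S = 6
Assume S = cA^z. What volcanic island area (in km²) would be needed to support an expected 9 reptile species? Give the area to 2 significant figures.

z = ln(6/4) / ln(174/18.7) = 0.4055 / 2.2305 = 0.1818
c = 4 / 18.7^0.1818 = 4 / 1.703 = 2.349
A = (9/2.349)^(1/0.1818) ⇒ ln A = ln(3.832)/0.1818 = 7.3896
A = e^7.3896 ≈ 1619 km²

1600 km²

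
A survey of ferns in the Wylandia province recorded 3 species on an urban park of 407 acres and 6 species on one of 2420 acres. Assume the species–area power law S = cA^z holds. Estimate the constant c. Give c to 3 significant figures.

z = ln(S₂/S₁) / ln(A₂/A₁) = ln(6/3) / ln(2420/407) = 0.6931 / 1.7827 = 0.3888
c = S₁ / A₁^z = 3 / 407^0.3888 = 3 / 10.34 = 0.29

0.290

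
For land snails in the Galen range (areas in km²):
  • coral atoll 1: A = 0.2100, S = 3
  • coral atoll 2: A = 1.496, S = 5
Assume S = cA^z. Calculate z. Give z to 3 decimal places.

Taking logs: ln S = ln c + z ln A, so z = (ln S₂ − ln S₁)/(ln A₂ − ln A₁).
z = ln(5/3) / ln(1.496/0.21) = ln(1.667) / ln(7.124) = 0.5108 / 1.9634 = 0.2602

0.260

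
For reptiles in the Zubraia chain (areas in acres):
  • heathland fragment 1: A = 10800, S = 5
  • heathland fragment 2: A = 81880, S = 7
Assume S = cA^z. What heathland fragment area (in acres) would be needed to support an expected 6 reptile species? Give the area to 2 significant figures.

z = ln(7/5) / ln(81880/10800) = 0.3365 / 2.0257 = 0.1661
c = 5 / 10800^0.1661 = 5 / 4.677 = 1.069
A = (6/1.069)^(1/0.1661) ⇒ ln A = ln(5.612)/0.1661 = 10.3850
A = e^10.3850 ≈ 32369 acres

32000 acres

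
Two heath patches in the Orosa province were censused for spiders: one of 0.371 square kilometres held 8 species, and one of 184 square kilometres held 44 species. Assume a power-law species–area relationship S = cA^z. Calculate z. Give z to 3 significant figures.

Taking logs: ln S = ln c + z ln A, so z = (ln S₂ − ln S₁)/(ln A₂ − ln A₁).
z = ln(44/8) / ln(184/0.371) = ln(5.5) / ln(496) = 1.7047 / 6.2065 = 0.2747

0.275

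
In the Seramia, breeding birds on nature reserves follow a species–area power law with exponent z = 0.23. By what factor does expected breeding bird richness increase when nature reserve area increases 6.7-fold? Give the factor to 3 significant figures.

1.55

S₂/S₁ = (A₂/A₁)^z = 6.7^0.23
ln(S₂/S₁) = 0.23 × ln 6.7 = 0.23 × 1.9021 = 0.4375
S₂/S₁ = e^0.4375 ≈ 1.549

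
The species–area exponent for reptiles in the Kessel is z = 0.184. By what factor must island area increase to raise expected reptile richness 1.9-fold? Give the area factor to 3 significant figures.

32.7

(A₂/A₁)^0.184 = 1.9, so A₂/A₁ = 1.9^(1/0.184) = 1.9^5.435
ln(A₂/A₁) = ln 1.9 / 0.184 = 0.6419 / 0.184 = 3.4883
A₂/A₁ = e^3.4883 ≈ 32.73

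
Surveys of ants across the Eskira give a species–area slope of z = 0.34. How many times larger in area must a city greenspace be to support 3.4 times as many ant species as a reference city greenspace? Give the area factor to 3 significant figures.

(A₂/A₁)^0.34 = 3.4, so A₂/A₁ = 3.4^(1/0.34) = 3.4^2.941
ln(A₂/A₁) = ln 3.4 / 0.34 = 1.2238 / 0.34 = 3.5993
A₂/A₁ = e^3.5993 ≈ 36.57

36.6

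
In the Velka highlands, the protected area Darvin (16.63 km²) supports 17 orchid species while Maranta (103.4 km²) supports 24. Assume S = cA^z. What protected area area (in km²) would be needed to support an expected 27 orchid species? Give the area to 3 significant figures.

193 km²

z = ln(24/17) / ln(103.4/16.63) = 0.3448 / 1.8274 = 0.1887
c = 17 / 16.63^0.1887 = 17 / 1.7 = 10
A = (27/10)^(1/0.1887) ⇒ ln A = ln(2.7)/0.1887 = 5.2628
A = e^5.2628 ≈ 193 km²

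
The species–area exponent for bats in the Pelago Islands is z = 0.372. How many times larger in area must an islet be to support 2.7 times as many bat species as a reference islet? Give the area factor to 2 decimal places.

(A₂/A₁)^0.372 = 2.7, so A₂/A₁ = 2.7^(1/0.372) = 2.7^2.688
ln(A₂/A₁) = ln 2.7 / 0.372 = 0.9933 / 0.372 = 2.6700
A₂/A₁ = e^2.6700 ≈ 14.44

14.44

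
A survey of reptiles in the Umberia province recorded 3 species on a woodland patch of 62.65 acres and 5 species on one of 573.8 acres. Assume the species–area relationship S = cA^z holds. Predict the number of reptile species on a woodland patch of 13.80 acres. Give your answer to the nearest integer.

2

z = ln(5/3) / ln(573.8/62.65) = 0.5108 / 2.2147 = 0.2307
c = 3 / 62.65^0.2307 = 3 / 2.597 = 1.155
S₃ = 1.155 × 13.8^0.2307 = 1.155 × 1.832 ≈ 2.116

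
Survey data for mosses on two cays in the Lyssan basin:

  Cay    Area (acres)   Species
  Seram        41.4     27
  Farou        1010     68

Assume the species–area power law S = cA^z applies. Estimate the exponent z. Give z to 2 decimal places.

Taking logs: ln S = ln c + z ln A, so z = (ln S₂ − ln S₁)/(ln A₂ − ln A₁).
z = ln(68/27) / ln(1010/41.4) = ln(2.519) / ln(24.4) = 0.9237 / 3.1944 = 0.2892

0.29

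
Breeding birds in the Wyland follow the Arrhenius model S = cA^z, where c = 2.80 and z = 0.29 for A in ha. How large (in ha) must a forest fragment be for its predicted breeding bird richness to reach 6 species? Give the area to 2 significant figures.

14 ha

6 = 2.8 × A^0.29  ⇒  A^0.29 = 6/2.8 = 2.143
ln A = ln(2.143) / 0.29 = 0.7621 / 0.29 = 2.6281
A = e^2.6281 ≈ 13.85 ha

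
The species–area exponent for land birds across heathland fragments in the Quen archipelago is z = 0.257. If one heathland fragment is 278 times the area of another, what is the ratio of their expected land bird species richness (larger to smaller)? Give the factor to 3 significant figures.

4.25

S₂/S₁ = (A₂/A₁)^z = 278^0.257
ln(S₂/S₁) = 0.257 × ln 278 = 0.257 × 5.6276 = 1.4463
S₂/S₁ = e^1.4463 ≈ 4.247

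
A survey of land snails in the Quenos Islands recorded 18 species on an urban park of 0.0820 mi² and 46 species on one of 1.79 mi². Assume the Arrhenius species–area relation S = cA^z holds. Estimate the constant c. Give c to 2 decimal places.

z = ln(S₂/S₁) / ln(A₂/A₁) = ln(46/18) / ln(1.79/0.082) = 0.9383 / 3.0833 = 0.3043
c = S₁ / A₁^z = 18 / 0.082^0.3043 = 18 / 0.4672 = 38.53

38.53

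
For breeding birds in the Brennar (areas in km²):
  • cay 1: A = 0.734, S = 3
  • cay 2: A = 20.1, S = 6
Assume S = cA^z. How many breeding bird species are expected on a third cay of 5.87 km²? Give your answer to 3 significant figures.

4.64

z = ln(6/3) / ln(20.1/0.734) = 0.6931 / 3.3100 = 0.2094
c = 3 / 0.734^0.2094 = 3 / 0.9373 = 3.201
S₃ = 3.201 × 5.87^0.2094 = 3.201 × 1.449 ≈ 4.637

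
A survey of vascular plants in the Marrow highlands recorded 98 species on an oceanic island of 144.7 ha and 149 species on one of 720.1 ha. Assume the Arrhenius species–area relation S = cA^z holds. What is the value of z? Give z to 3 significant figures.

0.261

Taking logs: ln S = ln c + z ln A, so z = (ln S₂ − ln S₁)/(ln A₂ − ln A₁).
z = ln(149/98) / ln(720.1/144.7) = ln(1.52) / ln(4.977) = 0.4190 / 1.6047 = 0.2611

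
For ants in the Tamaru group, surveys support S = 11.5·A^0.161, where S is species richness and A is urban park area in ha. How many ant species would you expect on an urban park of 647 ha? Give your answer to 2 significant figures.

S = 11.5 × 647^0.161
ln S = ln 11.5 + 0.161 × ln 647 = 2.4423 + 0.161 × 6.4723 = 3.4844
S = e^3.4844 ≈ 32.6

33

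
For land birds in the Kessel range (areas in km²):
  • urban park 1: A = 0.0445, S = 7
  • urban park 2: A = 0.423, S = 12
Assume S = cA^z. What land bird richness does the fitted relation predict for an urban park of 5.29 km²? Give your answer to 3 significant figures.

z = ln(12/7) / ln(0.423/0.0445) = 0.5390 / 2.2519 = 0.2394
c = 7 / 0.0445^0.2394 = 7 / 0.4748 = 14.74
S₃ = 14.74 × 5.29^0.2394 = 14.74 × 1.49 ≈ 21.97

22.0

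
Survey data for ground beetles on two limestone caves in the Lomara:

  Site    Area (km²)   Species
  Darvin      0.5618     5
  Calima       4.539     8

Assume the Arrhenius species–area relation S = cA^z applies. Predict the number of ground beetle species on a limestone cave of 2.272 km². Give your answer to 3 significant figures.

6.85

z = ln(8/5) / ln(4.539/0.5618) = 0.4700 / 2.0893 = 0.2250
c = 5 / 0.5618^0.2250 = 5 / 0.8783 = 5.692
S₃ = 5.692 × 2.272^0.2250 = 5.692 × 1.203 ≈ 6.847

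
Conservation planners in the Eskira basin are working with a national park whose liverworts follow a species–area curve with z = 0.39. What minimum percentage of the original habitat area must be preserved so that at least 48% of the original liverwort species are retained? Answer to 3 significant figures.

15.2%

Need (A_new/A_old)^0.39 = 0.48, so A_new/A_old = 0.48^(1/0.39) = 0.48^2.564
ln(A_new/A_old) = ln 0.48 / 0.39 = -0.7340 / 0.39 = -1.8820
A_new/A_old = e^-1.8820 ≈ 0.1523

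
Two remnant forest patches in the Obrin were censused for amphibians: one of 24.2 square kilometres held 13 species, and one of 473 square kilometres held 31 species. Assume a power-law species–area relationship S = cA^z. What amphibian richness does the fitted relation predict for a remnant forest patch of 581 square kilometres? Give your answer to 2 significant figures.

33

z = ln(31/13) / ln(473/24.2) = 0.8690 / 2.9727 = 0.2923
c = 13 / 24.2^0.2923 = 13 / 2.538 = 5.122
S₃ = 5.122 × 581^0.2923 = 5.122 × 6.428 ≈ 32.92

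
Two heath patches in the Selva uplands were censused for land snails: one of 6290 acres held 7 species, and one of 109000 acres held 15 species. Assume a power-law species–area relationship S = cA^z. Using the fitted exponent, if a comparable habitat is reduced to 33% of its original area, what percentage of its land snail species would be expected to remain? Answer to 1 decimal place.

z = ln(15/7) / ln(109000/6290) = 0.7621 / 2.8524 = 0.2672
S_new/S_old = (A_new/A_old)^z = 0.33^0.2672 = exp(0.2672 × -1.1087) = 0.7436

74.4%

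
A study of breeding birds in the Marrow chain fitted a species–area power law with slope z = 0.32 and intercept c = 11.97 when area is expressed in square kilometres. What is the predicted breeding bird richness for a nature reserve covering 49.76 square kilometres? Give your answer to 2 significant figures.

S = 11.97 × 49.76^0.32
ln S = ln 11.97 + 0.32 × ln 49.76 = 2.4824 + 0.32 × 3.9072 = 3.7327
S = e^3.7327 ≈ 41.79

42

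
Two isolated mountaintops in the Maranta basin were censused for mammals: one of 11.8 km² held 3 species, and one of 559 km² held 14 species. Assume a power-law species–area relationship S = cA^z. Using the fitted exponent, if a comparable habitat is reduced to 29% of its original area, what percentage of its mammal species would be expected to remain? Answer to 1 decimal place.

61.0%

z = ln(14/3) / ln(559/11.8) = 1.5404 / 3.8580 = 0.3993
S_new/S_old = (A_new/A_old)^z = 0.29^0.3993 = exp(0.3993 × -1.2379) = 0.61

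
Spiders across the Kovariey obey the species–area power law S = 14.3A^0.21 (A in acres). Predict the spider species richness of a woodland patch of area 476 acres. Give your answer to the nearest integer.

S = 14.3 × 476^0.21
ln S = ln 14.3 + 0.21 × ln 476 = 2.6603 + 0.21 × 6.1654 = 3.9550
S = e^3.9550 ≈ 52.2

52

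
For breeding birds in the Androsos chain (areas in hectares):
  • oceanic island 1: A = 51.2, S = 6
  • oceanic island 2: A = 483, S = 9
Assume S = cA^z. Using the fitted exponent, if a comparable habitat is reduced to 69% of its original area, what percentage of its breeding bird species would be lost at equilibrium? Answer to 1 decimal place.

6.5%

z = ln(9/6) / ln(483/51.2) = 0.4055 / 2.2443 = 0.1807
S_new/S_old = (A_new/A_old)^z = 0.69^0.1807 = exp(0.1807 × -0.3711) = 0.9352
Fraction lost = 1 − 0.9352 = 0.06484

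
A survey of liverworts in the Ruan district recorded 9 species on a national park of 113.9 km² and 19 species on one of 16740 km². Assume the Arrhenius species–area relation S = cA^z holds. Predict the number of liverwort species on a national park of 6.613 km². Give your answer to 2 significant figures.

z = ln(19/9) / ln(16740/113.9) = 0.7472 / 4.9902 = 0.1497
c = 9 / 113.9^0.1497 = 9 / 2.032 = 4.429
S₃ = 4.429 × 6.613^0.1497 = 4.429 × 1.327 ≈ 5.877

5.9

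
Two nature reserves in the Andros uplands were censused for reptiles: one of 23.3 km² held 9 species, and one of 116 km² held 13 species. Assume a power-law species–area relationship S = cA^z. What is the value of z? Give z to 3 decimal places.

Taking logs: ln S = ln c + z ln A, so z = (ln S₂ − ln S₁)/(ln A₂ − ln A₁).
z = ln(13/9) / ln(116/23.3) = ln(1.444) / ln(4.979) = 0.3677 / 1.6051 = 0.2291

0.229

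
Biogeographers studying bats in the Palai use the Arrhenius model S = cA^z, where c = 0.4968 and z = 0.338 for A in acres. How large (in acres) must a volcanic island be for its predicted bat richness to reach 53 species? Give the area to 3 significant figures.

53 = 0.4968 × A^0.338  ⇒  A^0.338 = 53/0.4968 = 106.7
ln A = ln(106.7) / 0.338 = 4.6699 / 0.338 = 13.8162
A = e^13.8162 ≈ 1000642 acres

1000000 acres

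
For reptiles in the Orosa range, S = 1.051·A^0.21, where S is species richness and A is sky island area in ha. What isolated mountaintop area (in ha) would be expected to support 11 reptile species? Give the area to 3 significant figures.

71800 ha

11 = 1.051 × A^0.21  ⇒  A^0.21 = 11/1.051 = 10.47
ln A = ln(10.47) / 0.21 = 2.3482 / 0.21 = 11.1817
A = e^11.1817 ≈ 71803 ha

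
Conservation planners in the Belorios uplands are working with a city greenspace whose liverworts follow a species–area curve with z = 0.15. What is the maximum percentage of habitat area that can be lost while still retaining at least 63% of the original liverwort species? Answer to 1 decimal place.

95.4%

Need (A_new/A_old)^0.15 = 0.63, so A_new/A_old = 0.63^(1/0.15) = 0.63^6.667
ln(A_new/A_old) = ln 0.63 / 0.15 = -0.4620 / 0.15 = -3.0802
A_new/A_old = e^-3.0802 ≈ 0.04595
Fraction that can be lost = 1 − 0.04595 = 0.9541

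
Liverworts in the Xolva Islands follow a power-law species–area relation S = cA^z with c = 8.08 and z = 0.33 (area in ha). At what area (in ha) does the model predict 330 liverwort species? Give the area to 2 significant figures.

330 = 8.08 × A^0.33  ⇒  A^0.33 = 330/8.08 = 40.84
ln A = ln(40.84) / 0.33 = 3.7097 / 0.33 = 11.2415
A = e^11.2415 ≈ 76231 ha

76000 ha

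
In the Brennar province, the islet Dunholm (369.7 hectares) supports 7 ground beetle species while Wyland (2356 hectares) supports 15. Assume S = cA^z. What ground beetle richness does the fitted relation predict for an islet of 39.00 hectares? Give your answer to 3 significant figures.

z = ln(15/7) / ln(2356/369.7) = 0.7621 / 1.8520 = 0.4115
c = 7 / 369.7^0.4115 = 7 / 11.39 = 0.6143
S₃ = 0.6143 × 39^0.4115 = 0.6143 × 4.516 ≈ 2.774

2.77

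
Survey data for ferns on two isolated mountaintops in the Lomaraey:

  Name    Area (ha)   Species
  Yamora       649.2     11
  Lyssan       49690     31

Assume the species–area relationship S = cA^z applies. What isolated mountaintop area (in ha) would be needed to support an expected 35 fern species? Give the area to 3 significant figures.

z = ln(31/11) / ln(49690/649.2) = 1.0361 / 4.3378 = 0.2389
c = 11 / 649.2^0.2389 = 11 / 4.696 = 2.342
A = (35/2.342)^(1/0.2389) ⇒ ln A = ln(14.94)/0.2389 = 11.3217
A = e^11.3217 ≈ 82591 ha

82600 ha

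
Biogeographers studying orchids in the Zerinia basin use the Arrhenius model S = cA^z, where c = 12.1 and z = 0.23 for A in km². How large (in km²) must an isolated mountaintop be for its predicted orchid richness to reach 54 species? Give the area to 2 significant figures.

670 km²

54 = 12.1 × A^0.23  ⇒  A^0.23 = 54/12.1 = 4.463
ln A = ln(4.463) / 0.23 = 1.4958 / 0.23 = 6.5034
A = e^6.5034 ≈ 667.4 km²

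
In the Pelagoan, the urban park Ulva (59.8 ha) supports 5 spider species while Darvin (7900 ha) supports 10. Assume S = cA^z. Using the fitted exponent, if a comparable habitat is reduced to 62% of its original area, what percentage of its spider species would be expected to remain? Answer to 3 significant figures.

z = ln(10/5) / ln(7900/59.8) = 0.6931 / 4.8836 = 0.1419
S_new/S_old = (A_new/A_old)^z = 0.62^0.1419 = exp(0.1419 × -0.4780) = 0.9344

93.4%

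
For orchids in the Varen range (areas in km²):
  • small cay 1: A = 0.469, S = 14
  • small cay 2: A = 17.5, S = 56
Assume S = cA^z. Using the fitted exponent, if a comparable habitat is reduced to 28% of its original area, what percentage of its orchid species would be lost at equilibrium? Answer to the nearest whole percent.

z = ln(56/14) / ln(17.5/0.469) = 1.3863 / 3.6194 = 0.3830
S_new/S_old = (A_new/A_old)^z = 0.28^0.3830 = exp(0.3830 × -1.2730) = 0.6141
Fraction lost = 1 − 0.6141 = 0.3859

39%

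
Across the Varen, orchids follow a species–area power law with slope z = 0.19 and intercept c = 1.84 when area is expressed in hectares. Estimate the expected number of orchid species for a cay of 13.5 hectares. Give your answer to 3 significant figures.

3.02

S = 1.84 × 13.5^0.19 = 1.84 × 1.64 ≈ 3.017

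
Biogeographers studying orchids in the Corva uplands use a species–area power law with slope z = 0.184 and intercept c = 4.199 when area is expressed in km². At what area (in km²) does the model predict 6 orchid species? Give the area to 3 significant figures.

6 = 4.199 × A^0.184  ⇒  A^0.184 = 6/4.199 = 1.429
ln A = ln(1.429) / 0.184 = 0.3569 / 0.184 = 1.9397
A = e^1.9397 ≈ 6.957 km²

6.96 km²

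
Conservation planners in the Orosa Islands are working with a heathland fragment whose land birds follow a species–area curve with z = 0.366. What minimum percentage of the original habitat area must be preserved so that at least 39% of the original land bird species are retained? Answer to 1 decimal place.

Need (A_new/A_old)^0.366 = 0.39, so A_new/A_old = 0.39^(1/0.366) = 0.39^2.732
ln(A_new/A_old) = ln 0.39 / 0.366 = -0.9416 / 0.366 = -2.5727
A_new/A_old = e^-2.5727 ≈ 0.07633

7.6%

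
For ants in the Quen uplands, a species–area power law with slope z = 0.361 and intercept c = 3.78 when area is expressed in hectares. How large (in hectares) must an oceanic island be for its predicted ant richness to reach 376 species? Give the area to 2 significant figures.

376 = 3.78 × A^0.361  ⇒  A^0.361 = 376/3.78 = 99.47
ln A = ln(99.47) / 0.361 = 4.5999 / 0.361 = 12.7420
A = e^12.7420 ≈ 341809 hectares

340000 hectares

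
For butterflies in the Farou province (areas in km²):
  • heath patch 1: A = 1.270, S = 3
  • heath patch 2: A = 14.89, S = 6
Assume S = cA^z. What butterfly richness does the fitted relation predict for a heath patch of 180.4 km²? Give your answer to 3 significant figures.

z = ln(6/3) / ln(14.89/1.27) = 0.6931 / 2.4617 = 0.2816
c = 3 / 1.27^0.2816 = 3 / 1.07 = 2.805
S₃ = 2.805 × 180.4^0.2816 = 2.805 × 4.318 ≈ 12.11

12.1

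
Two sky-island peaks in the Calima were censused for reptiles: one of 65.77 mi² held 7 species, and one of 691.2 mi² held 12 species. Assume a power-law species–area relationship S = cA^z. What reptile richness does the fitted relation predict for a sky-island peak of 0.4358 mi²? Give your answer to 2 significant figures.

z = ln(12/7) / ln(691.2/65.77) = 0.5390 / 2.3523 = 0.2291
c = 7 / 65.77^0.2291 = 7 / 2.61 = 2.682
S₃ = 2.682 × 0.4358^0.2291 = 2.682 × 0.8267 ≈ 2.217

2.2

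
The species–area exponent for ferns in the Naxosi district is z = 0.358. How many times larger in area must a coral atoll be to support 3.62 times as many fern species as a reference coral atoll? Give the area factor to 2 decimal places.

36.36

(A₂/A₁)^0.358 = 3.62, so A₂/A₁ = 3.62^(1/0.358) = 3.62^2.793
ln(A₂/A₁) = ln 3.62 / 0.358 = 1.2865 / 0.358 = 3.5935
A₂/A₁ = e^3.5935 ≈ 36.36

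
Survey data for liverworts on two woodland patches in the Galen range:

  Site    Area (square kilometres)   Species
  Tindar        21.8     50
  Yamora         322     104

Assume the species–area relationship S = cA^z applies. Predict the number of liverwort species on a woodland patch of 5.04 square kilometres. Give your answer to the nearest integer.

34

z = ln(104/50) / ln(322/21.8) = 0.7324 / 2.6926 = 0.2720
c = 50 / 21.8^0.2720 = 50 / 2.312 = 21.62
S₃ = 21.62 × 5.04^0.2720 = 21.62 × 1.553 ≈ 33.57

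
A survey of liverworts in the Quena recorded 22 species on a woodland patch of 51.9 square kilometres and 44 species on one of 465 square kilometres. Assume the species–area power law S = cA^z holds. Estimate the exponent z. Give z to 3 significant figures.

Taking logs: ln S = ln c + z ln A, so z = (ln S₂ − ln S₁)/(ln A₂ − ln A₁).
z = ln(44/22) / ln(465/51.9) = ln(2) / ln(8.96) = 0.6931 / 2.1927 = 0.3161

0.316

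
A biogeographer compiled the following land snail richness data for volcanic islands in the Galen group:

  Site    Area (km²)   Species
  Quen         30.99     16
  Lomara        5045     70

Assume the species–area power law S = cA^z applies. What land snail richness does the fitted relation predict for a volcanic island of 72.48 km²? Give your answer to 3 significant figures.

z = ln(70/16) / ln(5045/30.99) = 1.4759 / 5.0925 = 0.2898
c = 16 / 30.99^0.2898 = 16 / 2.705 = 5.915
S₃ = 5.915 × 72.48^0.2898 = 5.915 × 3.46 ≈ 20.47

20.5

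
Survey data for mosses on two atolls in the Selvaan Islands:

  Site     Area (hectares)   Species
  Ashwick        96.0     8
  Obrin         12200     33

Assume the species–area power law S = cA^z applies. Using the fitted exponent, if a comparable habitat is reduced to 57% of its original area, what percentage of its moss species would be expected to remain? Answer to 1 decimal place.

z = ln(33/8) / ln(12200/96) = 1.4171 / 4.8448 = 0.2925
S_new/S_old = (A_new/A_old)^z = 0.57^0.2925 = exp(0.2925 × -0.5621) = 0.8484

84.8%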